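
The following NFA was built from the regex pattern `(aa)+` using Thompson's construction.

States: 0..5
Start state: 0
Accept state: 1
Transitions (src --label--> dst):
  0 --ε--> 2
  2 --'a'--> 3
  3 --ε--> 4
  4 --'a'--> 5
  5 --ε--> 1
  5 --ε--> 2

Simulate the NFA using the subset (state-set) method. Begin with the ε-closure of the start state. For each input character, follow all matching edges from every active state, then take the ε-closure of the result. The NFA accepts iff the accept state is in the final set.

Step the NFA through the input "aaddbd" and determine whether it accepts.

Answer: REJECT

Trace:
S₀ = ε-closure({0}) = {0,2}
'a' @ 1: {3,4}
'a' @ 2: {1,2,5}  [accepting]
'd' @ 3: {}  — dead — no transitions
rest 'dbd' ignored (set empty)
final: {}; accept 1 not in set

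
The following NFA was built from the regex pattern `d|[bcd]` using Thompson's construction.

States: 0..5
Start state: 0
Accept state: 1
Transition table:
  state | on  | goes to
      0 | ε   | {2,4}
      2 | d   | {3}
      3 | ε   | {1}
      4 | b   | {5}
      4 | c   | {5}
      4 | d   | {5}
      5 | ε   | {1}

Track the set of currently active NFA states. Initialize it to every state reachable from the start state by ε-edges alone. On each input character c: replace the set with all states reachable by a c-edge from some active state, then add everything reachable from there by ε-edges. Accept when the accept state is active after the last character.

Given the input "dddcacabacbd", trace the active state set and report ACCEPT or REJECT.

Answer: REJECT

Steps:
start: ε-closure({0}) = {0,2,4}
'd' @ 1: {1,3,5}  ✓accept
'd' @ 2: {}  — state set empty
rest 'dcacabacbd' ignored (set empty)
end set {} — state 1 not in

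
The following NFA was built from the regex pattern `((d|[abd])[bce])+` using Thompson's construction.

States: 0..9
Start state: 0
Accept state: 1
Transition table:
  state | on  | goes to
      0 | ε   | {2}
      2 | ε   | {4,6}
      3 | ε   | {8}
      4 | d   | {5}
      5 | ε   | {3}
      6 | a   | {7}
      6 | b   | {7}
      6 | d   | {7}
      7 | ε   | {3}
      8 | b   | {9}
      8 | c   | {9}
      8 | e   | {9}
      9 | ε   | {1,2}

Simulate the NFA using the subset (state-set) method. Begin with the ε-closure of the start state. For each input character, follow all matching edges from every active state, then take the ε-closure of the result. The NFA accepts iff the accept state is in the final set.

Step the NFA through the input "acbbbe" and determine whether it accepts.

Answer: ACCEPT

Trace:
initial (ε-close {0}): {0,2,4,6}
'a' @ 1: {3,7,8}
'c' @ 2: {1,2,4,6,9}  ✓accept
'b' @ 3: {3,7,8}
'b' @ 4: {1,2,4,6,9}  ✓accept
'b' @ 5: {3,7,8}
'e' @ 6: {1,2,4,6,9}  ✓accept
end set {1,2,4,6,9} — state 1 in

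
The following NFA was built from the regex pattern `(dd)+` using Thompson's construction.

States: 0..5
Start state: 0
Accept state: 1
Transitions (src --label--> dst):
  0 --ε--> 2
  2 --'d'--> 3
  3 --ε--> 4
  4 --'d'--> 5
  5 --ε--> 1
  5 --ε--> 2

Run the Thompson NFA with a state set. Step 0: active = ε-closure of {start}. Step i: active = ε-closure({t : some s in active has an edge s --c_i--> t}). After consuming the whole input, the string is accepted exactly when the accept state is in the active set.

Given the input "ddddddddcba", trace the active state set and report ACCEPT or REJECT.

S₀ = ε-closure({0}) = {0,2}
'd' @ 1: {3,4}
'd' @ 2: {1,2,5}  ✓accept
'd' @ 3: {3,4}
'd' @ 4: {1,2,5}  ✓accept
'd' @ 5: {3,4}
'd' @ 6: {1,2,5}  ✓accept
'd' @ 7: {3,4}
'd' @ 8: {1,2,5}  ✓accept
'c' @ 9: {}  — dead — no transitions
rest 'ba' ignored (set empty)
end set {} — state 1 not in

Answer: REJECT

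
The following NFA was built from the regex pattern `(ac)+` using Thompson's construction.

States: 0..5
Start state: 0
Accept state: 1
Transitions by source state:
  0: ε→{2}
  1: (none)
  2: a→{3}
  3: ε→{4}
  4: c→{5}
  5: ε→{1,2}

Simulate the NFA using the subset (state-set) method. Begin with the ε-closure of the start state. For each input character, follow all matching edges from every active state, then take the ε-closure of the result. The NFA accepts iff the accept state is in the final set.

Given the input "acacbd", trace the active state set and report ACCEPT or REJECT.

S₀ = ε-closure({0}) = {0,2}
'a' @ 1: {3,4}
'c' @ 2: {1,2,5}  (accept∈set)
'a' @ 3: {3,4}
'c' @ 4: {1,2,5}  (accept∈set)
'b' @ 5: {}  — no active states
rest 'd' ignored (set empty)
end set {} — state 1 not in

Answer: REJECT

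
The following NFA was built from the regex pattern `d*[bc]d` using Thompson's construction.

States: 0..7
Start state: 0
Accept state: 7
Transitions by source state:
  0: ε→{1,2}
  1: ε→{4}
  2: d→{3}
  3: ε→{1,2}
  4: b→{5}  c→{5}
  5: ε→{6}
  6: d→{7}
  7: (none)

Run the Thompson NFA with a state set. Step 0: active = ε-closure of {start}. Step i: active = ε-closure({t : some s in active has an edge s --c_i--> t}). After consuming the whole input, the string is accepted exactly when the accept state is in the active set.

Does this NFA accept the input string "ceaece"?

start: ε-closure({0}) = {0,1,2,4}
'c' @ 1: {5,6}
'e' @ 2: {}  — state set empty
rest 'aece' ignored (set empty)
final: {}; accept 7 not in set

Answer: REJECT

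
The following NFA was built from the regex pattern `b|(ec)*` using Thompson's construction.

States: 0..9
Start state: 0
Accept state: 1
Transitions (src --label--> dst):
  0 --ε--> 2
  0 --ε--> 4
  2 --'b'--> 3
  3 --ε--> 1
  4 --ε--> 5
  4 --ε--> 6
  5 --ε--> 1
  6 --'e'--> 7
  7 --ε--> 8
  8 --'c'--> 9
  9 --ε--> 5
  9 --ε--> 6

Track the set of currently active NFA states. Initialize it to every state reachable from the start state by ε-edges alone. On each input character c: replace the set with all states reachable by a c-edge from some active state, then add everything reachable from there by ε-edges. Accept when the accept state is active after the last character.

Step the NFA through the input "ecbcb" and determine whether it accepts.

start: ε-closure({0}) = {0,1,2,4,5,6}
'e' @ 1: {7,8}
'c' @ 2: {1,5,6,9}  (accept∈set)
'b' @ 3: {}  — state set empty
rest 'cb' ignored (set empty)
final: {}; accept 1 not in set

Answer: REJECT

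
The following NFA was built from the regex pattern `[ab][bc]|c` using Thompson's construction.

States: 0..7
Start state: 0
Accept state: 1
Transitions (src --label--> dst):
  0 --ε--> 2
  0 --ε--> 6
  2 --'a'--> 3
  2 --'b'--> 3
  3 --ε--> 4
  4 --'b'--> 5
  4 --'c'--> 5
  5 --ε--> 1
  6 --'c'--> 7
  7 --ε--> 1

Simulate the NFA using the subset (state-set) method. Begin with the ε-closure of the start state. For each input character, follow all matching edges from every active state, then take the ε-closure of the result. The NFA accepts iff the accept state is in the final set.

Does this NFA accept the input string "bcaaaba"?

S₀ = ε-closure({0}) = {0,2,6}
'b' @ 1: {3,4}
'c' @ 2: {1,5}  (accept∈set)
'a' @ 3: {}  — dead — no transitions
rest 'aaba' ignored (set empty)
final: {}; accept 1 not in set

Answer: REJECT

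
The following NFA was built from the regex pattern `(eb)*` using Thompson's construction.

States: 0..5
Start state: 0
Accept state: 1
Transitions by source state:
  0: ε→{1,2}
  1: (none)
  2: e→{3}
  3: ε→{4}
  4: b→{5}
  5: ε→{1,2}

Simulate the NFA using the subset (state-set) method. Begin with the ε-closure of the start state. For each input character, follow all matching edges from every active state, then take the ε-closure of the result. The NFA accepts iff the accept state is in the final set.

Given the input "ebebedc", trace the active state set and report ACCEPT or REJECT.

start: ε-closure({0}) = {0,1,2}
'e' @ 1: {3,4}
'b' @ 2: {1,2,5}  ✓accept
'e' @ 3: {3,4}
'b' @ 4: {1,2,5}  ✓accept
'e' @ 5: {3,4}
'd' @ 6: {}  — dead — no transitions
rest 'c' ignored (set empty)
final: {}; accept 1 not in set

Answer: REJECT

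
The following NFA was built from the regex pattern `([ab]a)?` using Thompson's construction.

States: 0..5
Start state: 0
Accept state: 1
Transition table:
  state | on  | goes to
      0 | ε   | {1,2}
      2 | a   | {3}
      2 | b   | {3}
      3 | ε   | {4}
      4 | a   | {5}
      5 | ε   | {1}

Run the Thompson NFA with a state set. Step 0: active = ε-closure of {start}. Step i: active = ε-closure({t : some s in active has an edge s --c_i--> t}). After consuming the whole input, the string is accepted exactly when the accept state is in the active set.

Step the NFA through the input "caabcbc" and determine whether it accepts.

Answer: REJECT

Derivation:
initial (ε-close {0}): {0,1,2}
'c' @ 1: {}  — dead — no transitions
rest 'aabcbc' ignored (set empty)
end set {} — state 1 not in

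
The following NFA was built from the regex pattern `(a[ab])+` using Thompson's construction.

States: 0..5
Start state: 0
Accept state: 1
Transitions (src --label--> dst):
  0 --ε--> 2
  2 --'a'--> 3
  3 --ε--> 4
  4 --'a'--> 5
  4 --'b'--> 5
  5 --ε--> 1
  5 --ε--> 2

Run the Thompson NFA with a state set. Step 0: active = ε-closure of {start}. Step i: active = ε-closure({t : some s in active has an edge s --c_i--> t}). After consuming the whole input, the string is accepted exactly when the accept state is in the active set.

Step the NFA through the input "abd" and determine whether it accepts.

start: ε-closure({0}) = {0,2}
'a' @ 1: {3,4}
'b' @ 2: {1,2,5}  [accepting]
'd' @ 3: {}  — state set empty
final: {}; accept 1 not in set

Answer: REJECT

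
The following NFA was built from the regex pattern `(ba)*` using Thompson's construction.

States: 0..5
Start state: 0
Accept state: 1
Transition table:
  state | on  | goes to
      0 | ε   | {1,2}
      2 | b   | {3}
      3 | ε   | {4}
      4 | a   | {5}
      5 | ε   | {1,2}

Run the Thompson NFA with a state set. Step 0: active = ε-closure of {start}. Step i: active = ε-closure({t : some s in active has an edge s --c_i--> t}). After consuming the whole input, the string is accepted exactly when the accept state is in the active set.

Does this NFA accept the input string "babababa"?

S₀ = ε-closure({0}) = {0,1,2}
'b' @ 1: {3,4}
'a' @ 2: {1,2,5}  ✓accept
'b' @ 3: {3,4}
'a' @ 4: {1,2,5}  ✓accept
'b' @ 5: {3,4}
'a' @ 6: {1,2,5}  ✓accept
'b' @ 7: {3,4}
'a' @ 8: {1,2,5}  ✓accept
after full input: {1,2,5}  (accept=1 in)

Answer: ACCEPT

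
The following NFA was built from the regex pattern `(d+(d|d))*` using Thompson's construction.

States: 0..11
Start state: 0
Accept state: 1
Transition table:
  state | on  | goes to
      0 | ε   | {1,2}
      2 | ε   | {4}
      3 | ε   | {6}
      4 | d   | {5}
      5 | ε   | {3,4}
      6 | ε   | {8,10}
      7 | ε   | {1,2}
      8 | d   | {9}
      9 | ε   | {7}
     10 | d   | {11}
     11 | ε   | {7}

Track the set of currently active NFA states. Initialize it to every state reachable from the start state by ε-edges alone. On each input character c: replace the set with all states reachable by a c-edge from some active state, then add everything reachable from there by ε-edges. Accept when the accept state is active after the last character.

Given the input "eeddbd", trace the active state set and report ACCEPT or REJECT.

start: ε-closure({0}) = {0,1,2,4}
'e' @ 1: {}  — state set empty
rest 'eddbd' ignored (set empty)
final: {}; accept 1 not in set

Answer: REJECT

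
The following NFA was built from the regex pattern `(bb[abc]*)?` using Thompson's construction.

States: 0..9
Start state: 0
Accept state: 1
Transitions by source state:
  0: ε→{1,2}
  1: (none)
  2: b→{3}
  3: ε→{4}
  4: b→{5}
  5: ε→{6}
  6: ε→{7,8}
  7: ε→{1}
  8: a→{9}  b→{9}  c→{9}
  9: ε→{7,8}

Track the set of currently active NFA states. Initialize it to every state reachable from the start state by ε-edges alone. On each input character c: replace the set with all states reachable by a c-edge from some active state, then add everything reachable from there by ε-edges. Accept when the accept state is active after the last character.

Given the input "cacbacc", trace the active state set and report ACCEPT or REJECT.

start: ε-closure({0}) = {0,1,2}
'c' @ 1: {}  — state set empty
rest 'acbacc' ignored (set empty)
end set {} — state 1 not in

Answer: REJECT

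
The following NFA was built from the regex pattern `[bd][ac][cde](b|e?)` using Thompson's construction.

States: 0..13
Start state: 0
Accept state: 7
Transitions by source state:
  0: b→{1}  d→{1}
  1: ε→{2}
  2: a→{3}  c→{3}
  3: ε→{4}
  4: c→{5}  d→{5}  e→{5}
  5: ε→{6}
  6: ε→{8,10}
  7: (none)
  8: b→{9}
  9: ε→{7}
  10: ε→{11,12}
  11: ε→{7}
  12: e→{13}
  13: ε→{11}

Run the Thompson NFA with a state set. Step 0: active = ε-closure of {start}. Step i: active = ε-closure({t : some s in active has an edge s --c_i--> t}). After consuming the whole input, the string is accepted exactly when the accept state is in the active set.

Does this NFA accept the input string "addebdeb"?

S₀ = ε-closure({0}) = {0}
'a' @ 1: {}  — dead — no transitions
rest 'ddebdeb' ignored (set empty)
after full input: {}  (accept=7 not in)

Answer: REJECT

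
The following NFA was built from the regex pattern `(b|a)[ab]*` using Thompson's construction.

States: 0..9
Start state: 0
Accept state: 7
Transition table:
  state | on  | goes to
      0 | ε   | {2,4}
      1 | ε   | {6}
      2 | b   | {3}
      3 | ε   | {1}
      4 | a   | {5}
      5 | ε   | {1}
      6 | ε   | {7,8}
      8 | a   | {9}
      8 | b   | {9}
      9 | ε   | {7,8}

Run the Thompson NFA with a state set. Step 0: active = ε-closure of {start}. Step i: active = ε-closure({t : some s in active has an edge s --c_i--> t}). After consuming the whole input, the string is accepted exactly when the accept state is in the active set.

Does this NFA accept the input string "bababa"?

Answer: ACCEPT

Derivation:
initial (ε-close {0}): {0,2,4}
'b' @ 1: {1,3,6,7,8}  [accepting]
'a' @ 2: {7,8,9}  [accepting]
'b' @ 3: {7,8,9}  [accepting]
'a' @ 4: {7,8,9}  [accepting]
'b' @ 5: {7,8,9}  [accepting]
'a' @ 6: {7,8,9}  [accepting]
end set {7,8,9} — state 7 in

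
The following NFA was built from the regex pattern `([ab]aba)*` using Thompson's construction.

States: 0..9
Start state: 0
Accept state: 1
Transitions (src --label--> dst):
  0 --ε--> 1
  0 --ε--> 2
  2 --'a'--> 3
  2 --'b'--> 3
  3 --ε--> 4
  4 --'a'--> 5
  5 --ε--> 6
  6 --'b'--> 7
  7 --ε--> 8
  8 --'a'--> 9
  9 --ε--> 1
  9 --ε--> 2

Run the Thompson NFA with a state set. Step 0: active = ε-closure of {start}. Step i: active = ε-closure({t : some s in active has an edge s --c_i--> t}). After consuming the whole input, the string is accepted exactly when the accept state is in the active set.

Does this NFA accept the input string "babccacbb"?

Answer: REJECT

Trace:
S₀ = ε-closure({0}) = {0,1,2}
'b' @ 1: {3,4}
'a' @ 2: {5,6}
'b' @ 3: {7,8}
'c' @ 4: {}  — no active states
rest 'cacbb' ignored (set empty)
after full input: {}  (accept=1 not in)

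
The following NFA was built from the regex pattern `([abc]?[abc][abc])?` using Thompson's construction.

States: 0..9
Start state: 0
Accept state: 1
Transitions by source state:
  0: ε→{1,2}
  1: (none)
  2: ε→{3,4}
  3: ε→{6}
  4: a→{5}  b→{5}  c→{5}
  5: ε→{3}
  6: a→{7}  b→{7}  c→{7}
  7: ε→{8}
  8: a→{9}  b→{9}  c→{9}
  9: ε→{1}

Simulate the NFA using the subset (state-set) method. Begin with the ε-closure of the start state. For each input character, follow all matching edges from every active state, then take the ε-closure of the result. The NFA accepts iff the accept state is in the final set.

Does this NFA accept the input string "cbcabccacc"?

Answer: REJECT

Steps:
initial (ε-close {0}): {0,1,2,3,4,6}
'c' @ 1: {3,5,6,7,8}
'b' @ 2: {1,7,8,9}  [accepting]
'c' @ 3: {1,9}  [accepting]
'a' @ 4: {}  — state set empty
rest 'bccacc' ignored (set empty)
after full input: {}  (accept=1 not in)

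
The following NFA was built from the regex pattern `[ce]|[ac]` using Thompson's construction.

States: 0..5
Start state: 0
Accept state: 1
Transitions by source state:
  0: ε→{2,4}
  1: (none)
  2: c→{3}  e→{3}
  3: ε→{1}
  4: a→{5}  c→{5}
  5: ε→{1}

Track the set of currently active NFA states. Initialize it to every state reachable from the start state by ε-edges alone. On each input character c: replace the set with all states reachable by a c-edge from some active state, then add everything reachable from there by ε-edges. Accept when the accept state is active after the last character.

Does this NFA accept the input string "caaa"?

Answer: REJECT

Steps:
initial (ε-close {0}): {0,2,4}
'c' @ 1: {1,3,5}  [accepting]
'a' @ 2: {}  — no active states
rest 'aa' ignored (set empty)
final: {}; accept 1 not in set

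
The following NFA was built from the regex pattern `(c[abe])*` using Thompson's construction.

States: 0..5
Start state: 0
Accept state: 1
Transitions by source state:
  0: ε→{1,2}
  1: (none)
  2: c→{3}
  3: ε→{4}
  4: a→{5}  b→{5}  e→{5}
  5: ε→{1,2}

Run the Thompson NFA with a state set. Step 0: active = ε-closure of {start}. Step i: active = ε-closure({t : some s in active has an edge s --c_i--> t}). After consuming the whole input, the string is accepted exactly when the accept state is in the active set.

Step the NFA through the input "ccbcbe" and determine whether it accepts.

Answer: REJECT

Trace:
start: ε-closure({0}) = {0,1,2}
'c' @ 1: {3,4}
'c' @ 2: {}  — no active states
rest 'bcbe' ignored (set empty)
after full input: {}  (accept=1 not in)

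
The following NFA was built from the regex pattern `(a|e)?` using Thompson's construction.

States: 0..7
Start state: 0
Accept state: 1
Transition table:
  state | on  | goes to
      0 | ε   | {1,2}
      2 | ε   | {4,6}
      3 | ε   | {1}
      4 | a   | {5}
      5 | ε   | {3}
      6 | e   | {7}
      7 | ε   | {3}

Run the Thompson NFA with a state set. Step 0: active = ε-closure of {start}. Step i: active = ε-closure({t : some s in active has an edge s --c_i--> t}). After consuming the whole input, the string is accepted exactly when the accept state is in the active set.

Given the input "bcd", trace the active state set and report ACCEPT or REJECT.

Answer: REJECT

Derivation:
initial (ε-close {0}): {0,1,2,4,6}
'b' @ 1: {}  — no active states
rest 'cd' ignored (set empty)
after full input: {}  (accept=1 not in)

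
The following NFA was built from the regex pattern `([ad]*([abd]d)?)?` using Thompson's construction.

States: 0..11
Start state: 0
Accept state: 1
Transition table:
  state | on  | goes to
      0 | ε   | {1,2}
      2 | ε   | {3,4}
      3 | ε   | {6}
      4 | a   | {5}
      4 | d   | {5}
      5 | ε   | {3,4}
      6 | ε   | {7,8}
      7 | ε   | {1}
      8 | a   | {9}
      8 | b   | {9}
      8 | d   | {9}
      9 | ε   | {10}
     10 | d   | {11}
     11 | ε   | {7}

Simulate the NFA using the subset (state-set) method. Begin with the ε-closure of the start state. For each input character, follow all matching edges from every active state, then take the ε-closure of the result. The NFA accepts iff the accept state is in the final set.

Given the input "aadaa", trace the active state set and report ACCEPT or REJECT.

Answer: ACCEPT

Steps:
start: ε-closure({0}) = {0,1,2,3,4,6,7,8}
'a' @ 1: {1,3,4,5,6,7,8,9,10}  (accept∈set)
'a' @ 2: {1,3,4,5,6,7,8,9,10}  (accept∈set)
'd' @ 3: {1,3,4,5,6,7,8,9,10,11}  (accept∈set)
'a' @ 4: {1,3,4,5,6,7,8,9,10}  (accept∈set)
'a' @ 5: {1,3,4,5,6,7,8,9,10}  (accept∈set)
final: {1,3,4,5,6,7,8,9,10}; accept 1 in set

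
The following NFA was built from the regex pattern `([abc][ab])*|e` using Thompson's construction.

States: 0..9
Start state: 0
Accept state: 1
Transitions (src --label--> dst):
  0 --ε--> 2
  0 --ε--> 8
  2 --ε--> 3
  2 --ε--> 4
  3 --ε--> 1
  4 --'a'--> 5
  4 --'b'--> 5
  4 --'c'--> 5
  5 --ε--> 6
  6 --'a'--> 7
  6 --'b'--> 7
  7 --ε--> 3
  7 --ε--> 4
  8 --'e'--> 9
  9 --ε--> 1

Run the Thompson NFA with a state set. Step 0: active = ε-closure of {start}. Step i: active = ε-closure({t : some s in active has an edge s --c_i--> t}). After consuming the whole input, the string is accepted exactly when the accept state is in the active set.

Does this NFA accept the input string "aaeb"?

S₀ = ε-closure({0}) = {0,1,2,3,4,8}
'a' @ 1: {5,6}
'a' @ 2: {1,3,4,7}  (accept∈set)
'e' @ 3: {}  — dead — no transitions
rest 'b' ignored (set empty)
final: {}; accept 1 not in set

Answer: REJECT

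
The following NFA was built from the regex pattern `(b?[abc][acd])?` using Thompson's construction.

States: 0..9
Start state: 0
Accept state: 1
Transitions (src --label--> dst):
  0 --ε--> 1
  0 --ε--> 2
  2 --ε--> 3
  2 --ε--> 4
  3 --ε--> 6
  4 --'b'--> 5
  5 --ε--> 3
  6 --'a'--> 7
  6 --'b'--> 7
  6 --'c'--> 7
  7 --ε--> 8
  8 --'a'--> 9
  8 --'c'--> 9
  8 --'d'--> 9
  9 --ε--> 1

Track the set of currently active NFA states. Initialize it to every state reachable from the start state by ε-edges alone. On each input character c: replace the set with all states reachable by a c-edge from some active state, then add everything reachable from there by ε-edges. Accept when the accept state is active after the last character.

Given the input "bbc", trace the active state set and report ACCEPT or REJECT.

Answer: ACCEPT

Derivation:
S₀ = ε-closure({0}) = {0,1,2,3,4,6}
'b' @ 1: {3,5,6,7,8}
'b' @ 2: {7,8}
'c' @ 3: {1,9}  ✓accept
after full input: {1,9}  (accept=1 in)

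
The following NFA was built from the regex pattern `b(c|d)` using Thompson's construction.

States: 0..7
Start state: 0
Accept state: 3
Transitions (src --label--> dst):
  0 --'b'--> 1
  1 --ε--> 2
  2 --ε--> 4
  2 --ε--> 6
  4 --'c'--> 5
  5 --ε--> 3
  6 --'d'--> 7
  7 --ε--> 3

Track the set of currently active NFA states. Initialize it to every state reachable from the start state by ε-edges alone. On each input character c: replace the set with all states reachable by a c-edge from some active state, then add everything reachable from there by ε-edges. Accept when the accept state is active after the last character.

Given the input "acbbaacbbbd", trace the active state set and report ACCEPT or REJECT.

Answer: REJECT

Steps:
start: ε-closure({0}) = {0}
'a' @ 1: {}  — dead — no transitions
rest 'cbbaacbbbd' ignored (set empty)
after full input: {}  (accept=3 not in)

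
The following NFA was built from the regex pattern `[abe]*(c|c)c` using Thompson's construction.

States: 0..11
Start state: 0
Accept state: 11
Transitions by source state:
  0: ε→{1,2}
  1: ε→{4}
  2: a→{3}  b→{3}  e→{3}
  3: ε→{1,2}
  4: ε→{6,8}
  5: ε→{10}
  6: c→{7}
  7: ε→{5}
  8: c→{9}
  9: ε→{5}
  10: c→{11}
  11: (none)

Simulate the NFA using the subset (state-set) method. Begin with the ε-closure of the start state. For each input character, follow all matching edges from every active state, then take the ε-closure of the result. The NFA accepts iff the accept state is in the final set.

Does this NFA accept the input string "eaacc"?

start: ε-closure({0}) = {0,1,2,4,6,8}
'e' @ 1: {1,2,3,4,6,8}
'a' @ 2: {1,2,3,4,6,8}
'a' @ 3: {1,2,3,4,6,8}
'c' @ 4: {5,7,9,10}
'c' @ 5: {11}  (accept∈set)
end set {11} — state 11 in

Answer: ACCEPT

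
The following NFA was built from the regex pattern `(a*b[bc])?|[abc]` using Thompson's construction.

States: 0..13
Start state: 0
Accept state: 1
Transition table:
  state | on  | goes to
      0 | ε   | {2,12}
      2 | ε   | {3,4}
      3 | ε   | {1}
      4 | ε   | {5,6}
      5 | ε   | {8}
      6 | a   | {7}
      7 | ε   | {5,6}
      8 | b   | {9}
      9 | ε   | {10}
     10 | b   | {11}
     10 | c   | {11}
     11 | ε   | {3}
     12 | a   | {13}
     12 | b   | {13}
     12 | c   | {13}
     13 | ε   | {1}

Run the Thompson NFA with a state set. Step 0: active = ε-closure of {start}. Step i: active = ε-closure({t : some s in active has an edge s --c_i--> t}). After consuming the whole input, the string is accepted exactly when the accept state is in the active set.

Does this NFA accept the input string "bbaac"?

Answer: REJECT

Steps:
initial (ε-close {0}): {0,1,2,3,4,5,6,8,12}
'b' @ 1: {1,9,10,13}  (accept∈set)
'b' @ 2: {1,3,11}  (accept∈set)
'a' @ 3: {}  — no active states
rest 'ac' ignored (set empty)
final: {}; accept 1 not in set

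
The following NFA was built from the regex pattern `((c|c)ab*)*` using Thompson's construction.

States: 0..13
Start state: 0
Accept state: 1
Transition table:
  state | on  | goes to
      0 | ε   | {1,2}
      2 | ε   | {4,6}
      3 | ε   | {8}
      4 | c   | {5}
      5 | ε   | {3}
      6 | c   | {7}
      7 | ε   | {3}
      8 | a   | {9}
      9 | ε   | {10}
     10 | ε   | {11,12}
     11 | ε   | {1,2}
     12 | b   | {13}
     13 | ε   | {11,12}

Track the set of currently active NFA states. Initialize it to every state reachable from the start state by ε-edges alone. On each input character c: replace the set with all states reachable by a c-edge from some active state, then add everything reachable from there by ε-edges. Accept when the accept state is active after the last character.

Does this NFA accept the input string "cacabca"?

start: ε-closure({0}) = {0,1,2,4,6}
'c' @ 1: {3,5,7,8}
'a' @ 2: {1,2,4,6,9,10,11,12}  (accept∈set)
'c' @ 3: {3,5,7,8}
'a' @ 4: {1,2,4,6,9,10,11,12}  (accept∈set)
'b' @ 5: {1,2,4,6,11,12,13}  (accept∈set)
'c' @ 6: {3,5,7,8}
'a' @ 7: {1,2,4,6,9,10,11,12}  (accept∈set)
after full input: {1,2,4,6,9,10,11,12}  (accept=1 in)

Answer: ACCEPT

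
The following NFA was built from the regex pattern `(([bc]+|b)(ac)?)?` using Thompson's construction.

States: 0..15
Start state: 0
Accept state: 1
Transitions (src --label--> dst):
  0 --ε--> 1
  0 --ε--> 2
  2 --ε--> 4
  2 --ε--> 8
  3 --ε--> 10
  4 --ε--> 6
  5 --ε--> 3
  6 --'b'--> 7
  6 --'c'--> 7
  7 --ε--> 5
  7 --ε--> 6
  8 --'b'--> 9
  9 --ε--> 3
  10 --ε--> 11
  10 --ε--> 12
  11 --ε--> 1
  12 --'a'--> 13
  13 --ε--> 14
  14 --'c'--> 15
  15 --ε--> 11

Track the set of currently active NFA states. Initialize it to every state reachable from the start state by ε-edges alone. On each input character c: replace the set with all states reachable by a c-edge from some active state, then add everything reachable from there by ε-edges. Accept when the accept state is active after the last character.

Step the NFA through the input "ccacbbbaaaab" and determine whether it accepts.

Answer: REJECT

Steps:
S₀ = ε-closure({0}) = {0,1,2,4,6,8}
'c' @ 1: {1,3,5,6,7,10,11,12}  (accept∈set)
'c' @ 2: {1,3,5,6,7,10,11,12}  (accept∈set)
'a' @ 3: {13,14}
'c' @ 4: {1,11,15}  (accept∈set)
'b' @ 5: {}  — dead — no transitions
rest 'bbaaaab' ignored (set empty)
end set {} — state 1 not in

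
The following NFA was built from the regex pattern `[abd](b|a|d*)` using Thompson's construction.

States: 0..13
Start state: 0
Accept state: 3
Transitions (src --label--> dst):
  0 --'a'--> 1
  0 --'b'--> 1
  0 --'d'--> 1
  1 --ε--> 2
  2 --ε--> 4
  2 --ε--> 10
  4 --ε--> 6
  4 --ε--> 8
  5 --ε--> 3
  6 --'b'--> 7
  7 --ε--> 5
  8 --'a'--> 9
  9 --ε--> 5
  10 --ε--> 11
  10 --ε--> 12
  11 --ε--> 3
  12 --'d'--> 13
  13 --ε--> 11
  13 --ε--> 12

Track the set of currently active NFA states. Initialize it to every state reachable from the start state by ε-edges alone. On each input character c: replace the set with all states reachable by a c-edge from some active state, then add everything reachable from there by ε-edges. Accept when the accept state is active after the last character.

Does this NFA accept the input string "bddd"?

Answer: ACCEPT

Steps:
start: ε-closure({0}) = {0}
'b' @ 1: {1,2,3,4,6,8,10,11,12}  (accept∈set)
'd' @ 2: {3,11,12,13}  (accept∈set)
'd' @ 3: {3,11,12,13}  (accept∈set)
'd' @ 4: {3,11,12,13}  (accept∈set)
after full input: {3,11,12,13}  (accept=3 in)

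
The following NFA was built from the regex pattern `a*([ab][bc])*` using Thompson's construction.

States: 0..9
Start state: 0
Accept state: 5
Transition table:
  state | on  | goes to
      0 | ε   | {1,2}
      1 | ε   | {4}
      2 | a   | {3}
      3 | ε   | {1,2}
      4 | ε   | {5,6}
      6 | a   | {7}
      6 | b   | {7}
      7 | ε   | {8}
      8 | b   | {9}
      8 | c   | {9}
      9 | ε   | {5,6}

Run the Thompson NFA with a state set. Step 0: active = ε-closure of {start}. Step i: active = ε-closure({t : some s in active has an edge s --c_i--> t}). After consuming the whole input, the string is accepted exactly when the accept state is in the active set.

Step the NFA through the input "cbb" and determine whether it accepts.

initial (ε-close {0}): {0,1,2,4,5,6}
'c' @ 1: {}  — state set empty
rest 'bb' ignored (set empty)
final: {}; accept 5 not in set

Answer: REJECT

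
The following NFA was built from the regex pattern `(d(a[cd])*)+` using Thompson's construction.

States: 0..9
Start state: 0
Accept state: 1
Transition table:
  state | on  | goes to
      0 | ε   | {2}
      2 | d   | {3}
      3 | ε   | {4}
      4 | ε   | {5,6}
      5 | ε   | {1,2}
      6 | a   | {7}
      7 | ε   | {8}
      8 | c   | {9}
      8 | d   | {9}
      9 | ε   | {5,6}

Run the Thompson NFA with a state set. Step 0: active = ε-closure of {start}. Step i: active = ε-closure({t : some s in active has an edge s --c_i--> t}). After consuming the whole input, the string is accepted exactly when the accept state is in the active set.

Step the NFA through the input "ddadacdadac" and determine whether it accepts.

Answer: ACCEPT

Trace:
start: ε-closure({0}) = {0,2}
'd' @ 1: {1,2,3,4,5,6}  ✓accept
'd' @ 2: {1,2,3,4,5,6}  ✓accept
'a' @ 3: {7,8}
'd' @ 4: {1,2,5,6,9}  ✓accept
'a' @ 5: {7,8}
'c' @ 6: {1,2,5,6,9}  ✓accept
'd' @ 7: {1,2,3,4,5,6}  ✓accept
'a' @ 8: {7,8}
'd' @ 9: {1,2,5,6,9}  ✓accept
'a' @ 10: {7,8}
'c' @ 11: {1,2,5,6,9}  ✓accept
final: {1,2,5,6,9}; accept 1 in set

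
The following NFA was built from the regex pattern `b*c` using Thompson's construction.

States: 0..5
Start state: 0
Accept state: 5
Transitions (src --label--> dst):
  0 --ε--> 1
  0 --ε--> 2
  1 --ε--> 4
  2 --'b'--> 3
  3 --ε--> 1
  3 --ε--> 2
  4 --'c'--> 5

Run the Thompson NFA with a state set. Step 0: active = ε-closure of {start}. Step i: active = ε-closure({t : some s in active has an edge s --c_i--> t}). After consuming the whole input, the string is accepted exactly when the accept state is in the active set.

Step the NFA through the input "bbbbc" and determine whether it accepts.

Answer: ACCEPT

Steps:
start: ε-closure({0}) = {0,1,2,4}
'b' @ 1: {1,2,3,4}
'b' @ 2: {1,2,3,4}
'b' @ 3: {1,2,3,4}
'b' @ 4: {1,2,3,4}
'c' @ 5: {5}  ✓accept
end set {5} — state 5 in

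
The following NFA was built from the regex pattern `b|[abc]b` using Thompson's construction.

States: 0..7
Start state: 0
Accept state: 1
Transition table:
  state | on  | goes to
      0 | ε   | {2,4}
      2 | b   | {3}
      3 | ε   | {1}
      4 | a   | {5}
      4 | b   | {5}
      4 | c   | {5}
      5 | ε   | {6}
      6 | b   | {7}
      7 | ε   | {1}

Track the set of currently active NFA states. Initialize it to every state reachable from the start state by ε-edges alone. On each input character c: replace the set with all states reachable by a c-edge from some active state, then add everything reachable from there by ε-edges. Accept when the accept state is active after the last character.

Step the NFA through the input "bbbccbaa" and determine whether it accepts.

Answer: REJECT

Steps:
start: ε-closure({0}) = {0,2,4}
'b' @ 1: {1,3,5,6}  (accept∈set)
'b' @ 2: {1,7}  (accept∈set)
'b' @ 3: {}  — no active states
rest 'ccbaa' ignored (set empty)
end set {} — state 1 not in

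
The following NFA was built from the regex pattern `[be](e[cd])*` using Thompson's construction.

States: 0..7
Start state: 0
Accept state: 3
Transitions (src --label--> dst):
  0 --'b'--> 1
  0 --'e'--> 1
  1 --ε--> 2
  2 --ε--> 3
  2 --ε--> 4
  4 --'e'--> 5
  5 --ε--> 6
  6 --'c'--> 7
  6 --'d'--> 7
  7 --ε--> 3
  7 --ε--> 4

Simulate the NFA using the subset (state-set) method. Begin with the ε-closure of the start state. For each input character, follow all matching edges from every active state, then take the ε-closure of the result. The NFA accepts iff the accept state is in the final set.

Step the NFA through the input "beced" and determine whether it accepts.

Answer: ACCEPT

Derivation:
start: ε-closure({0}) = {0}
'b' @ 1: {1,2,3,4}  (accept∈set)
'e' @ 2: {5,6}
'c' @ 3: {3,4,7}  (accept∈set)
'e' @ 4: {5,6}
'd' @ 5: {3,4,7}  (accept∈set)
final: {3,4,7}; accept 3 in set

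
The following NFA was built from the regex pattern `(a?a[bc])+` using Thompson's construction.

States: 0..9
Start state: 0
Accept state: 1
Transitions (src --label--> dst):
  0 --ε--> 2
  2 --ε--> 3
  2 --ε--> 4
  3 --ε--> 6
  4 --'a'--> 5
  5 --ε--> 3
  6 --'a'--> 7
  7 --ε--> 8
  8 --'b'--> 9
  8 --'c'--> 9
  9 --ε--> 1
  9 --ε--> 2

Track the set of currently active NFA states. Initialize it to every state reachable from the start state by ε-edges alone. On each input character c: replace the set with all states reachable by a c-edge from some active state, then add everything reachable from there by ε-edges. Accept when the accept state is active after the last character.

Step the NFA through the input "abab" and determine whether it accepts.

Answer: ACCEPT

Derivation:
start: ε-closure({0}) = {0,2,3,4,6}
'a' @ 1: {3,5,6,7,8}
'b' @ 2: {1,2,3,4,6,9}  ✓accept
'a' @ 3: {3,5,6,7,8}
'b' @ 4: {1,2,3,4,6,9}  ✓accept
end set {1,2,3,4,6,9} — state 1 in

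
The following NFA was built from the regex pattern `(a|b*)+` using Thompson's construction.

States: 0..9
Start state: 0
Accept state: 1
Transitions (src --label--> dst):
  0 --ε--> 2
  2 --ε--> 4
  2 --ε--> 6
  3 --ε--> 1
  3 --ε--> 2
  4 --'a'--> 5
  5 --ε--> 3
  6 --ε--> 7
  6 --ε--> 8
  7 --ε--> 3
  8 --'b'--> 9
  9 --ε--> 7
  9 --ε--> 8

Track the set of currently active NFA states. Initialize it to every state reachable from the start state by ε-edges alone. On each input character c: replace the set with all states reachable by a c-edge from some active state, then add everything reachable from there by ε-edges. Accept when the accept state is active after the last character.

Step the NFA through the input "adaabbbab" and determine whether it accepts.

initial (ε-close {0}): {0,1,2,3,4,6,7,8}
'a' @ 1: {1,2,3,4,5,6,7,8}  (accept∈set)
'd' @ 2: {}  — dead — no transitions
rest 'aabbbab' ignored (set empty)
after full input: {}  (accept=1 not in)

Answer: REJECT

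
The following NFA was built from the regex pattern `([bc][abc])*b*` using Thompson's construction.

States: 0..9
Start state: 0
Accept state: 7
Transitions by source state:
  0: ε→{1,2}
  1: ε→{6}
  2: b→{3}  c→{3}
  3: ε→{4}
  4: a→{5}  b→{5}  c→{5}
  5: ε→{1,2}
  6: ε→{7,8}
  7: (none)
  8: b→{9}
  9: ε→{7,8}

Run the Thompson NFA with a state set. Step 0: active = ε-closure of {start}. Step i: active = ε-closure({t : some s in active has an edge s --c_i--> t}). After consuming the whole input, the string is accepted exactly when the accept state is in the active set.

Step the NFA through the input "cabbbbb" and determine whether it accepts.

start: ε-closure({0}) = {0,1,2,6,7,8}
'c' @ 1: {3,4}
'a' @ 2: {1,2,5,6,7,8}  (accept∈set)
'b' @ 3: {3,4,7,8,9}  (accept∈set)
'b' @ 4: {1,2,5,6,7,8,9}  (accept∈set)
'b' @ 5: {3,4,7,8,9}  (accept∈set)
'b' @ 6: {1,2,5,6,7,8,9}  (accept∈set)
'b' @ 7: {3,4,7,8,9}  (accept∈set)
end set {3,4,7,8,9} — state 7 in

Answer: ACCEPT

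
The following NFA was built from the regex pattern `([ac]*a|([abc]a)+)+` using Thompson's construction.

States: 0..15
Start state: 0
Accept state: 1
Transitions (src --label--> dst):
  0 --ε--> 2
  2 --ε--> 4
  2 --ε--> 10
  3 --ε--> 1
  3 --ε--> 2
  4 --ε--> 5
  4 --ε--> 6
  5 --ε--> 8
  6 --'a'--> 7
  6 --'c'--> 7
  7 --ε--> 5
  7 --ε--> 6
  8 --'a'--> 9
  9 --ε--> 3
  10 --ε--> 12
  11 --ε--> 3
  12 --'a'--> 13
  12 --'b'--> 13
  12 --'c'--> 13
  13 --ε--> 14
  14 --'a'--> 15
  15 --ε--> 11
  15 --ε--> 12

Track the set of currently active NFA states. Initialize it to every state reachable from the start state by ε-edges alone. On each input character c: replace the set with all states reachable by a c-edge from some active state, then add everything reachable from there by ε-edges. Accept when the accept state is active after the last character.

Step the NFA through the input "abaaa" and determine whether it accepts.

start: ε-closure({0}) = {0,2,4,5,6,8,10,12}
'a' @ 1: {1,2,3,4,5,6,7,8,9,10,12,13,14}  (accept∈set)
'b' @ 2: {13,14}
'a' @ 3: {1,2,3,4,5,6,8,10,11,12,15}  (accept∈set)
'a' @ 4: {1,2,3,4,5,6,7,8,9,10,12,13,14}  (accept∈set)
'a' @ 5: {1,2,3,4,5,6,7,8,9,10,11,12,13,14,15}  (accept∈set)
final: {1,2,3,4,5,6,7,8,9,10,11,12,13,14,15}; accept 1 in set

Answer: ACCEPT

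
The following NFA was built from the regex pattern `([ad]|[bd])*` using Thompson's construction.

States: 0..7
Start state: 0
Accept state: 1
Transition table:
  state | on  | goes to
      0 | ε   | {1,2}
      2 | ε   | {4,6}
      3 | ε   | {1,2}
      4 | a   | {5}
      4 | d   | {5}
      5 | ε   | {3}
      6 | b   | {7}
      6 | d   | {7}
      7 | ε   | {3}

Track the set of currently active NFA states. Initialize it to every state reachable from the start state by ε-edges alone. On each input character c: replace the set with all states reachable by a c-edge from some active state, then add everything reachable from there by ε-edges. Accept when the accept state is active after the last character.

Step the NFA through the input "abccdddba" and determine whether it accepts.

Answer: REJECT

Steps:
start: ε-closure({0}) = {0,1,2,4,6}
'a' @ 1: {1,2,3,4,5,6}  (accept∈set)
'b' @ 2: {1,2,3,4,6,7}  (accept∈set)
'c' @ 3: {}  — no active states
rest 'cdddba' ignored (set empty)
after full input: {}  (accept=1 not in)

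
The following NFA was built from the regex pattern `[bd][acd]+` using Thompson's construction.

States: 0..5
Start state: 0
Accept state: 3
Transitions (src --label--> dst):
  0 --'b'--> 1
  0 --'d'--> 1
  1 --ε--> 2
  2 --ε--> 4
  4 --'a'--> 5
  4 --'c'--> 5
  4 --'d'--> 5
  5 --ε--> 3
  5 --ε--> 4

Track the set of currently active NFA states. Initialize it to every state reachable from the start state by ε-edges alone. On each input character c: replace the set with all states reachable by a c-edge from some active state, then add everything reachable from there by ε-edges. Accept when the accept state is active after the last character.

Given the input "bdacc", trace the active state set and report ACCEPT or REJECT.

initial (ε-close {0}): {0}
'b' @ 1: {1,2,4}
'd' @ 2: {3,4,5}  [accepting]
'a' @ 3: {3,4,5}  [accepting]
'c' @ 4: {3,4,5}  [accepting]
'c' @ 5: {3,4,5}  [accepting]
after full input: {3,4,5}  (accept=3 in)

Answer: ACCEPT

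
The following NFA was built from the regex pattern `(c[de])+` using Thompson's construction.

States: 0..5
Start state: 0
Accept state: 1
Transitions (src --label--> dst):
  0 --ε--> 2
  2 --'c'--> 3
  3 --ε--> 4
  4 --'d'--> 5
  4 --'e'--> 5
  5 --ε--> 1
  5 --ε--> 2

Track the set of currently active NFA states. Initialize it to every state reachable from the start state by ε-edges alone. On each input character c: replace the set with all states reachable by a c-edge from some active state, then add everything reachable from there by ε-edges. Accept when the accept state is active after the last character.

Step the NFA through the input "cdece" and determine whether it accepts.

Answer: REJECT

Steps:
S₀ = ε-closure({0}) = {0,2}
'c' @ 1: {3,4}
'd' @ 2: {1,2,5}  (accept∈set)
'e' @ 3: {}  — no active states
rest 'ce' ignored (set empty)
final: {}; accept 1 not in set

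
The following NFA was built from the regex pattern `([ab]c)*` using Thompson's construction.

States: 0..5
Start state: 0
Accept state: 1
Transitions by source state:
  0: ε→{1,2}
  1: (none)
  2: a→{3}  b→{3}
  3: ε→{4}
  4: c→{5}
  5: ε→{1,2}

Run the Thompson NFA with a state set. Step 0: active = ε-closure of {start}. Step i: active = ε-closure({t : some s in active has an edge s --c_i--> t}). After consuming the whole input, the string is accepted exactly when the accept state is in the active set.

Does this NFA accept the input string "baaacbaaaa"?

Answer: REJECT

Steps:
initial (ε-close {0}): {0,1,2}
'b' @ 1: {3,4}
'a' @ 2: {}  — state set empty
rest 'aacbaaaa' ignored (set empty)
final: {}; accept 1 not in set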